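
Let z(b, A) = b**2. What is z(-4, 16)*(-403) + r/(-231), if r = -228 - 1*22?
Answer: -1489238/231 ≈ -6446.9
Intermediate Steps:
r = -250 (r = -228 - 22 = -250)
z(-4, 16)*(-403) + r/(-231) = (-4)**2*(-403) - 250/(-231) = 16*(-403) - 250*(-1/231) = -6448 + 250/231 = -1489238/231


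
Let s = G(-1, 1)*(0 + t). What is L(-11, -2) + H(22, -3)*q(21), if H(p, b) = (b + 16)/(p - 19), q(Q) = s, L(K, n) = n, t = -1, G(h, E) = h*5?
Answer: 59/3 ≈ 19.667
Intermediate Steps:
G(h, E) = 5*h
s = 5 (s = (5*(-1))*(0 - 1) = -5*(-1) = 5)
q(Q) = 5
H(p, b) = (16 + b)/(-19 + p)
L(-11, -2) + H(22, -3)*q(21) = -2 + ((16 - 3)/(-19 + 22))*5 = -2 + (13/3)*5 = -2 + 65/3 = 59/3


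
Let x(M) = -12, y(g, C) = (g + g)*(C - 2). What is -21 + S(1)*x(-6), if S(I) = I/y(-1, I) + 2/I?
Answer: -51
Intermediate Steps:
y(g, C) = 2*g*(-2 + C) (y(g, C) = (2*g)*(-2 + C) = 2*g*(-2 + C))
S(I) = 2/I + I/(4 - 2*I) (S(I) = I/((2*(-1)*(-2 + I))) + 2/I = I/(4 - 2*I) + 2/I = 2/I + I/(4 - 2*I))
-21 + S(1)*x(-6) = -21 + ((½)*(-8 - 1*1² + 4*1)/(1*(-2 + 1)))*(-12) = -21 + ((½)*1*(-8 - 1*1 + 4)/(-1))*(-12) = -21 + ((½)*1*(-1)*(-8 - 1 + 4))*(-12) = -21 + ((½)*1*(-1)*(-5))*(-12) = -21 + (5/2)*(-12) = -21 - 30 = -51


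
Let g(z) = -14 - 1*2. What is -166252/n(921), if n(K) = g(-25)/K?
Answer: 38279523/4 ≈ 9.5699e+6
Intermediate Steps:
g(z) = -16 (g(z) = -14 - 2 = -16)
n(K) = -16/K
-166252/n(921) = -166252/((-16/921)) = -166252/((-16*1/921)) = -166252/(-16/921) = -166252*(-921/16) = 38279523/4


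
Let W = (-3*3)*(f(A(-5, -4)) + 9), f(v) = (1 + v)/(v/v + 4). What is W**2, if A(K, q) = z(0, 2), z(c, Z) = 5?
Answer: 210681/25 ≈ 8427.2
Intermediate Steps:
A(K, q) = 5
f(v) = 1/5 + v/5 (f(v) = (1 + v)/(1 + 4) = (1 + v)/5 = (1 + v)*(1/5) = 1/5 + v/5)
W = -459/5 (W = (-3*3)*((1/5 + (1/5)*5) + 9) = -9*((1/5 + 1) + 9) = -9*(6/5 + 9) = -9*51/5 = -459/5 ≈ -91.800)
W**2 = (-459/5)**2 = 210681/25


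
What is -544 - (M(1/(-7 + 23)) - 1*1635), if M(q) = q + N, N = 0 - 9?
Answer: 17599/16 ≈ 1099.9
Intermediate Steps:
N = -9
M(q) = -9 + q (M(q) = q - 9 = -9 + q)
-544 - (M(1/(-7 + 23)) - 1*1635) = -544 - ((-9 + 1/(-7 + 23)) - 1*1635) = -544 - ((-9 + 1/16) - 1635) = -544 - (-143/16 - 1635) = -544 - 1*(-26303/16) = -544 + 26303/16 = 17599/16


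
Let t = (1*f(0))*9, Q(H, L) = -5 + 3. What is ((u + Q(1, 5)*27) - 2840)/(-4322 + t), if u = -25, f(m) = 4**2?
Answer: 2919/4178 ≈ 0.69866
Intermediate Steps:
f(m) = 16
Q(H, L) = -2
t = 144 (t = (1*16)*9 = 16*9 = 144)
((u + Q(1, 5)*27) - 2840)/(-4322 + t) = ((-25 - 2*27) - 2840)/(-4322 + 144) = ((-25 - 54) - 2840)/(-4178) = (-79 - 2840)*(-1/4178) = -2919*(-1/4178) = 2919/4178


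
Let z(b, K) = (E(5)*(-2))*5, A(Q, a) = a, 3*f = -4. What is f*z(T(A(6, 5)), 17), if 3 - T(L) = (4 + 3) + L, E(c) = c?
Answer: 200/3 ≈ 66.667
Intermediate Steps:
f = -4/3 (f = (⅓)*(-4) = -4/3 ≈ -1.3333)
T(L) = -4 - L (T(L) = 3 - ((4 + 3) + L) = 3 - (7 + L) = 3 + (-7 - L) = -4 - L)
z(b, K) = -50 (z(b, K) = (5*(-2))*5 = -10*5 = -50)
f*z(T(A(6, 5)), 17) = -4/3*(-50) = 200/3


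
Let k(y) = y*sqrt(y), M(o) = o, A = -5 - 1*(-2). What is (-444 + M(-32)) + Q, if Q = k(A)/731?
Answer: -476 - 3*I*sqrt(3)/731 ≈ -476.0 - 0.0071083*I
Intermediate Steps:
A = -3 (A = -5 + 2 = -3)
k(y) = y**(3/2)
Q = -3*I*sqrt(3)/731 (Q = (-3)**(3/2)/731 = -3*I*sqrt(3)*(1/731) = -3*I*sqrt(3)/731 ≈ -0.0071083*I)
(-444 + M(-32)) + Q = (-444 - 32) - 3*I*sqrt(3)/731 = -476 - 3*I*sqrt(3)/731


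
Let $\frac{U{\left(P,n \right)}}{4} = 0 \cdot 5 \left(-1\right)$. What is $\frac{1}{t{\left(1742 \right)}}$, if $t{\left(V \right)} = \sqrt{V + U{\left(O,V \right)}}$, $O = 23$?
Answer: $\frac{\sqrt{1742}}{1742} \approx 0.023959$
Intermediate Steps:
$U{\left(P,n \right)} = 0$ ($U{\left(P,n \right)} = 4 \cdot 0 \cdot 5 \left(-1\right) = 4 \cdot 0 \left(-5\right) = 4 \cdot 0 = 0$)
$t{\left(V \right)} = \sqrt{V}$ ($t{\left(V \right)} = \sqrt{V + 0} = \sqrt{V}$)
$\frac{1}{t{\left(1742 \right)}} = \frac{1}{\sqrt{1742}} = \frac{\sqrt{1742}}{1742}$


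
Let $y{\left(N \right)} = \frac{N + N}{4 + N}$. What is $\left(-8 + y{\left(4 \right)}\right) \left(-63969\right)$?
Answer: $447783$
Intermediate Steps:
$y{\left(N \right)} = \frac{2 N}{4 + N}$
$\left(-8 + y{\left(4 \right)}\right) \left(-63969\right) = \left(-8 + 2 \cdot 4 \frac{1}{4 + 4}\right) \left(-63969\right) = \left(-8 + 2 \cdot 4 \cdot \frac{1}{8}\right) \left(-63969\right) = \left(-8 + 1\right) \left(-63969\right) = \left(-7\right) \left(-63969\right) = 447783$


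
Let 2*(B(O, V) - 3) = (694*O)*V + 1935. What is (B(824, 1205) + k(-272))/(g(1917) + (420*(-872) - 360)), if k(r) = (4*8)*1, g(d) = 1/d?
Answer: -1320982625745/1405544398 ≈ -939.84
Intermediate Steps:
k(r) = 32 (k(r) = 32*1 = 32)
B(O, V) = 1941/2 + 347*O*V (B(O, V) = 3 + ((694*O)*V + 1935)/2 = 3 + (694*O*V + 1935)/2 = 3 + (1935 + 694*O*V)/2 = 3 + (1935/2 + 347*O*V) = 1941/2 + 347*O*V)
(B(824, 1205) + k(-272))/(g(1917) + (420*(-872) - 360)) = ((1941/2 + 347*824*1205) + 32)/(1/1917 + (420*(-872) - 360)) = ((1941/2 + 344543240) + 32)/(1/1917 + (-366240 - 360)) = (689088421/2 + 32)/(1/1917 - 366600) = 689088485/(2*(-702772199/1917)) = (689088485/2)*(-1917/702772199) = -1320982625745/1405544398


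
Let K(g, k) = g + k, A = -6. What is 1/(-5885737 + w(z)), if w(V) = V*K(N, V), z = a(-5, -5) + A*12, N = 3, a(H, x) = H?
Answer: -1/5880039 ≈ -1.7007e-7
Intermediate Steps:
z = -77 (z = -5 - 6*12 = -5 - 72 = -77)
w(V) = V*(3 + V)
1/(-5885737 + w(z)) = 1/(-5885737 - 77*(3 - 77)) = 1/(-5885737 - 77*(-74)) = 1/(-5885737 + 5698) = 1/(-5880039) = -1/5880039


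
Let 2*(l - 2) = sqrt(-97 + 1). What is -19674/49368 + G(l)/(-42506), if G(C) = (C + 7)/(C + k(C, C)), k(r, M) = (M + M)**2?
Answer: 7*(-388262340*I - 169244299*sqrt(6))/(174869684*(17*sqrt(6) + 39*I)) ≈ -0.39852 + 2.0449e-6*I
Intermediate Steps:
l = 2 + 2*I*sqrt(6) (l = 2 + sqrt(-97 + 1)/2 = 2 + sqrt(-96)/2 = 2 + (4*I*sqrt(6))/2 = 2 + 2*I*sqrt(6) ≈ 2.0 + 4.899*I)
k(r, M) = 4*M**2 (k(r, M) = (2*M)**2 = 4*M**2)
G(C) = (7 + C)/(C + 4*C**2) (G(C) = (C + 7)/(C + 4*C**2) = (7 + C)/(C + 4*C**2))
-19674/49368 + G(l)/(-42506) = -19674/49368 + ((7 + (2 + 2*I*sqrt(6)))/((2 + 2*I*sqrt(6))*(1 + 4*(2 + 2*I*sqrt(6)))))/(-42506) = -19674*1/49368 + ((9 + 2*I*sqrt(6))/((2 + 2*I*sqrt(6))*(1 + (8 + 8*I*sqrt(6)))))*(-1/42506) = -3279/8228 + ((9 + 2*I*sqrt(6))/((2 + 2*I*sqrt(6))*(9 + 8*I*sqrt(6))))*(-1/42506) = -3279/8228 - (9 + 2*I*sqrt(6))/(42506*(2 + 2*I*sqrt(6))*(9 + 8*I*sqrt(6)))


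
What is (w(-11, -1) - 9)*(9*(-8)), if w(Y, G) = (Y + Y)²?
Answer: -34200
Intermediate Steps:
w(Y, G) = 4*Y² (w(Y, G) = (2*Y)² = 4*Y²)
(w(-11, -1) - 9)*(9*(-8)) = (4*(-11)² - 9)*(9*(-8)) = (4*121 - 9)*(-72) = (484 - 9)*(-72) = 475*(-72) = -34200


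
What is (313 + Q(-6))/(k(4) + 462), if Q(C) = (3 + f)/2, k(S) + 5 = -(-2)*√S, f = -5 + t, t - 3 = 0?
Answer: 627/922 ≈ 0.68004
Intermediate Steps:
t = 3 (t = 3 + 0 = 3)
f = -2 (f = -5 + 3 = -2)
k(S) = -5 + 2*√S (k(S) = -5 - (-2)*√S = -5 + 2*√S)
Q(C) = ½ (Q(C) = (3 - 2)/2 = (½)*1 = ½)
(313 + Q(-6))/(k(4) + 462) = (313 + ½)/((-5 + 2*√4) + 462) = 627/(2*((-5 + 2*2) + 462)) = 627/(2*((-5 + 4) + 462)) = 627/(2*(-1 + 462)) = (627/2)/461 = (627/2)*(1/461) = 627/922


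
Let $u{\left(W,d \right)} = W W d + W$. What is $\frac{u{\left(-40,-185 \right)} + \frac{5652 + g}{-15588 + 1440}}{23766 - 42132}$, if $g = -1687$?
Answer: $\frac{4188377885}{259842168} \approx 16.119$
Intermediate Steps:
$u{\left(W,d \right)} = W + d W^{2}$ ($u{\left(W,d \right)} = W^{2} d + W = d W^{2} + W = W + d W^{2}$)
$\frac{u{\left(-40,-185 \right)} + \frac{5652 + g}{-15588 + 1440}}{23766 - 42132} = \frac{- 40 \left(1 - -7400\right) + \frac{5652 - 1687}{-15588 + 1440}}{23766 - 42132} = \frac{- 40 \left(1 + 7400\right) + \frac{3965}{-14148}}{-18366} = \left(\left(-40\right) 7401 + 3965 \left(- \frac{1}{14148}\right)\right) \left(- \frac{1}{18366}\right) = \left(-296040 - \frac{3965}{14148}\right) \left(- \frac{1}{18366}\right) = \left(- \frac{4188377885}{14148}\right) \left(- \frac{1}{18366}\right) = \frac{4188377885}{259842168}$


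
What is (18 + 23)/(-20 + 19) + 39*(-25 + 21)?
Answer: -197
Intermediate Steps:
(18 + 23)/(-20 + 19) + 39*(-25 + 21) = 41/(-1) + 39*(-4) = 41*(-1) - 156 = -41 - 156 = -197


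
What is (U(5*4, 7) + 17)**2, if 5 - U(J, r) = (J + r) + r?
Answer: 144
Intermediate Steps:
U(J, r) = 5 - J - 2*r (U(J, r) = 5 - ((J + r) + r) = 5 - (J + 2*r) = 5 + (-J - 2*r) = 5 - J - 2*r)
(U(5*4, 7) + 17)**2 = ((5 - 5*4 - 2*7) + 17)**2 = ((5 - 1*20 - 14) + 17)**2 = ((5 - 20 - 14) + 17)**2 = (-29 + 17)**2 = (-12)**2 = 144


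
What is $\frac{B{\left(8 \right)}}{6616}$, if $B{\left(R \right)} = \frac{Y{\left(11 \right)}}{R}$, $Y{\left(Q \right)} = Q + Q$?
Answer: $\frac{11}{26464} \approx 0.00041566$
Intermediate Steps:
$Y{\left(Q \right)} = 2 Q$
$B{\left(R \right)} = \frac{22}{R}$ ($B{\left(R \right)} = \frac{2 \cdot 11}{R} = \frac{22}{R}$)
$\frac{B{\left(8 \right)}}{6616} = \frac{22 \cdot \frac{1}{8}}{6616} = 22 \cdot \frac{1}{8} \cdot \frac{1}{6616} = \frac{11}{4} \cdot \frac{1}{6616} = \frac{11}{26464}$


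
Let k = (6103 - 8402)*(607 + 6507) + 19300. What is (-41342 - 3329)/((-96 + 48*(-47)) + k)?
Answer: 44671/16338138 ≈ 0.0027342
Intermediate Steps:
k = -16335786 (k = -2299*7114 + 19300 = -16355086 + 19300 = -16335786)
(-41342 - 3329)/((-96 + 48*(-47)) + k) = (-41342 - 3329)/((-96 + 48*(-47)) - 16335786) = -44671/((-96 - 2256) - 16335786) = -44671/(-2352 - 16335786) = -44671/(-16338138) = -44671*(-1/16338138) = 44671/16338138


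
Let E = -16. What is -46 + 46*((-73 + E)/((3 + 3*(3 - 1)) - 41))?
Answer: 1311/16 ≈ 81.938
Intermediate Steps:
-46 + 46*((-73 + E)/((3 + 3*(3 - 1)) - 41)) = -46 + 46*((-73 - 16)/((3 + 3*(3 - 1)) - 41)) = -46 + 46*(-89/((3 + 3*2) - 41)) = -46 + 46*(-89/((3 + 6) - 41)) = -46 + 46*(-89/(9 - 41)) = -46 + 46*(-89/(-32)) = -46 + 46*(-89*(-1/32)) = -46 + 46*(89/32) = -46 + 2047/16 = 1311/16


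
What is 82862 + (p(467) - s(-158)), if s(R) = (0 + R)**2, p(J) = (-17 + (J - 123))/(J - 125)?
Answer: 6600481/114 ≈ 57899.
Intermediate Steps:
p(J) = (-140 + J)/(-125 + J) (p(J) = (-17 + (-123 + J))/(-125 + J) = (-140 + J)/(-125 + J))
s(R) = R**2
82862 + (p(467) - s(-158)) = 82862 + ((-140 + 467)/(-125 + 467) - 1*(-158)**2) = 82862 + (327/342 - 1*24964) = 82862 + ((1/342)*327 - 24964) = 82862 + (109/114 - 24964) = 82862 - 2845787/114 = 6600481/114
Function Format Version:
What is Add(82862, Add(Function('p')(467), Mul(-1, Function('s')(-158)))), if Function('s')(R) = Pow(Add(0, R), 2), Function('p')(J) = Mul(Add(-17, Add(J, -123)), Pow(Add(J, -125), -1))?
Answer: Rational(6600481, 114) ≈ 57899.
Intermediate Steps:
Function('p')(J) = Mul(Pow(Add(-125, J), -1), Add(-140, J)) (Function('p')(J) = Mul(Add(-17, Add(-123, J)), Pow(Add(-125, J), -1)) = Mul(Add(-140, J), Pow(Add(-125, J), -1)) = Mul(Pow(Add(-125, J), -1), Add(-140, J)))
Function('s')(R) = Pow(R, 2)
Add(82862, Add(Function('p')(467), Mul(-1, Function('s')(-158)))) = Add(82862, Add(Mul(Pow(Add(-125, 467), -1), Add(-140, 467)), Mul(-1, Pow(-158, 2)))) = Add(82862, Add(Mul(Pow(342, -1), 327), Mul(-1, 24964))) = Add(82862, Add(Mul(Rational(1, 342), 327), -24964)) = Add(82862, Add(Rational(109, 114), -24964)) = Add(82862, Rational(-2845787, 114)) = Rational(6600481, 114)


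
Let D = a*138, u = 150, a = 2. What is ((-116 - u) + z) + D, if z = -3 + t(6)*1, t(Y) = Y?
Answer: 13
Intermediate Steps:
z = 3 (z = -3 + 6*1 = -3 + 6 = 3)
D = 276 (D = 2*138 = 276)
((-116 - u) + z) + D = ((-116 - 1*150) + 3) + 276 = ((-116 - 150) + 3) + 276 = (-266 + 3) + 276 = -263 + 276 = 13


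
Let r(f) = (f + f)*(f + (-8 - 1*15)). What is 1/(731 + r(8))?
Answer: 1/491 ≈ 0.0020367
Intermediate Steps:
r(f) = 2*f*(-23 + f) (r(f) = (2*f)*(f + (-8 - 15)) = (2*f)*(f - 23) = (2*f)*(-23 + f) = 2*f*(-23 + f))
1/(731 + r(8)) = 1/(731 + 2*8*(-23 + 8)) = 1/(731 + 2*8*(-15)) = 1/(731 - 240) = 1/491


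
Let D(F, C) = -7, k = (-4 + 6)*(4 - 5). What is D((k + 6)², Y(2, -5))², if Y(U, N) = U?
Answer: 49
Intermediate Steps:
k = -2 (k = 2*(-1) = -2)
D((k + 6)², Y(2, -5))² = (-7)² = 49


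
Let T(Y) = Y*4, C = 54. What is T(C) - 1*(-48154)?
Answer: 48370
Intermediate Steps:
T(Y) = 4*Y
T(C) - 1*(-48154) = 4*54 - 1*(-48154) = 216 + 48154 = 48370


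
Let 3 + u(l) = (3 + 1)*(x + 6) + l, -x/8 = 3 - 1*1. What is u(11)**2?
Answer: 1024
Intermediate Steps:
x = -16 (x = -8*(3 - 1*1) = -8*(3 - 1) = -8*2 = -16)
u(l) = -43 + l (u(l) = -3 + ((3 + 1)*(-16 + 6) + l) = -3 + (4*(-10) + l) = -3 + (-40 + l) = -43 + l)
u(11)**2 = (-43 + 11)**2 = (-32)**2 = 1024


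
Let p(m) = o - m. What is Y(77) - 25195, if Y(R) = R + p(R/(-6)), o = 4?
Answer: -150607/6 ≈ -25101.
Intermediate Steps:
p(m) = 4 - m
Y(R) = 4 + 7*R/6 (Y(R) = R + (4 - R/(-6)) = R + (4 - R*(-1)/6) = R + (4 - (-1)*R/6) = R + (4 + R/6) = 4 + 7*R/6)
Y(77) - 25195 = (4 + (7/6)*77) - 25195 = (4 + 539/6) - 25195 = 563/6 - 25195 = -150607/6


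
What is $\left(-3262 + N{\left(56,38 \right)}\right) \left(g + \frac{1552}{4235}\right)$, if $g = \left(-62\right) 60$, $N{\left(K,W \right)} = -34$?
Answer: $\frac{51920727808}{4235} \approx 1.226 \cdot 10^{7}$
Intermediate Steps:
$g = -3720$
$\left(-3262 + N{\left(56,38 \right)}\right) \left(g + \frac{1552}{4235}\right) = \left(-3262 - 34\right) \left(-3720 + \frac{1552}{4235}\right) = - 3296 \left(-3720 + 1552 \cdot \frac{1}{4235}\right) = - 3296 \left(-3720 + \frac{1552}{4235}\right) = \left(-3296\right) \left(- \frac{15752648}{4235}\right) = \frac{51920727808}{4235}$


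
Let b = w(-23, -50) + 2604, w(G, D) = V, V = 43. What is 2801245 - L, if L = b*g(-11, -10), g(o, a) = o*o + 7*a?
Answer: 2666248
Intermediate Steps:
g(o, a) = o² + 7*a
w(G, D) = 43
b = 2647 (b = 43 + 2604 = 2647)
L = 134997 (L = 2647*((-11)² + 7*(-10)) = 2647*(121 - 70) = 2647*51 = 134997)
2801245 - L = 2801245 - 1*134997 = 2801245 - 134997 = 2666248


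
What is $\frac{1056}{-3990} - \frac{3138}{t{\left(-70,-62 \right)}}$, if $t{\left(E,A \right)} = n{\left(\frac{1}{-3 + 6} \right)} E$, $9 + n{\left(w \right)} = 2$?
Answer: $- \frac{31043}{4655} \approx -6.6687$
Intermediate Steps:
$n{\left(w \right)} = -7$ ($n{\left(w \right)} = -9 + 2 = -7$)
$t{\left(E,A \right)} = - 7 E$
$\frac{1056}{-3990} - \frac{3138}{t{\left(-70,-62 \right)}} = \frac{1056}{-3990} - \frac{3138}{\left(-7\right) \left(-70\right)} = 1056 \left(- \frac{1}{3990}\right) - \frac{3138}{490} = - \frac{176}{665} - \frac{1569}{245} = - \frac{31043}{4655}$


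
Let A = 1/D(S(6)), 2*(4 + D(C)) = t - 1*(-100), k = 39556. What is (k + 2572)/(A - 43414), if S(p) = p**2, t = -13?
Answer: -416014/428713 ≈ -0.97038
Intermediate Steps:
D(C) = 79/2 (D(C) = -4 + (-13 - 1*(-100))/2 = -4 + (-13 + 100)/2 = -4 + (1/2)*87 = -4 + 87/2 = 79/2)
A = 2/79 (A = 1/(79/2) = 2/79 ≈ 0.025316)
(k + 2572)/(A - 43414) = (39556 + 2572)/(2/79 - 43414) = 42128/(-3429704/79) = 42128*(-79/3429704) = -416014/428713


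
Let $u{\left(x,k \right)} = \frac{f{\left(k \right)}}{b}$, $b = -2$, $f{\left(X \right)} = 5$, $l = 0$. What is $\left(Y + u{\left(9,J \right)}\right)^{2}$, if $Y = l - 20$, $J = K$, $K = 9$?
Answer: $\frac{2025}{4} \approx 506.25$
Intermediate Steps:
$J = 9$
$u{\left(x,k \right)} = - \frac{5}{2}$ ($u{\left(x,k \right)} = \frac{5}{-2} = 5 \left(- \frac{1}{2}\right) = - \frac{5}{2}$)
$Y = -20$ ($Y = 0 - 20 = -20$)
$\left(Y + u{\left(9,J \right)}\right)^{2} = \left(-20 - \frac{5}{2}\right)^{2} = \left(- \frac{45}{2}\right)^{2} = \frac{2025}{4}$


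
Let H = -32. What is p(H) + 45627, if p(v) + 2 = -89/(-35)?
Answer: 1596964/35 ≈ 45628.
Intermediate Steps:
p(v) = 19/35 (p(v) = -2 - 89/(-35) = -2 - 89*(-1/35) = -2 + 89/35 = 19/35)
p(H) + 45627 = 19/35 + 45627 = 1596964/35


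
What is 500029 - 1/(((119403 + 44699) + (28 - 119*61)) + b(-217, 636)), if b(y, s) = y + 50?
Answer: 78356544415/156704 ≈ 5.0003e+5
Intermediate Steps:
b(y, s) = 50 + y
500029 - 1/(((119403 + 44699) + (28 - 119*61)) + b(-217, 636)) = 500029 - 1/(((119403 + 44699) + (28 - 119*61)) + (50 - 217)) = 500029 - 1/((164102 + (28 - 7259)) - 167) = 500029 - 1/((164102 - 7231) - 167) = 500029 - 1/(156871 - 167) = 500029 - 1/156704 = 78356544415/156704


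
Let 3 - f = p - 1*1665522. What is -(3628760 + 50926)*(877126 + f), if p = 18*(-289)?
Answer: -9375299014158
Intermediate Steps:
p = -5202
f = 1670727 (f = 3 - (-5202 - 1*1665522) = 3 - (-5202 - 1665522) = 3 - 1*(-1670724) = 3 + 1670724 = 1670727)
-(3628760 + 50926)*(877126 + f) = -(3628760 + 50926)*(877126 + 1670727) = -3679686*2547853 = -1*9375299014158 = -9375299014158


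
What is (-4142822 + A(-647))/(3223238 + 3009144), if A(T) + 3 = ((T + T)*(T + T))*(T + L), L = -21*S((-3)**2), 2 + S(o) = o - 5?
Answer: -1157829229/6232382 ≈ -185.78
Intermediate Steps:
S(o) = -7 + o (S(o) = -2 + (o - 5) = -2 + (-5 + o) = -7 + o)
L = -42 (L = -21*(-7 + (-3)**2) = -21*(-7 + 9) = -21*2 = -42)
A(T) = -3 + 4*T**2*(-42 + T) (A(T) = -3 + ((T + T)*(T + T))*(T - 42) = -3 + ((2*T)*(2*T))*(-42 + T) = -3 + (4*T**2)*(-42 + T) = -3 + 4*T**2*(-42 + T))
(-4142822 + A(-647))/(3223238 + 3009144) = (-4142822 + (-3 - 168*(-647)**2 + 4*(-647)**3))/(3223238 + 3009144) = (-4142822 + (-3 - 168*418609 + 4*(-270840023)))/6232382 = (-4142822 + (-3 - 70326312 - 1083360092))*(1/6232382) = (-4142822 - 1153686407)*(1/6232382) = -1157829229*1/6232382 = -1157829229/6232382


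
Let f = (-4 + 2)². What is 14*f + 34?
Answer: 90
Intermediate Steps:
f = 4 (f = (-2)² = 4)
14*f + 34 = 14*4 + 34 = 56 + 34 = 90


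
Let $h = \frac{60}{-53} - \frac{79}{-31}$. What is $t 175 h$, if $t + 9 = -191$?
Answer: $- \frac{81445000}{1643} \approx -49571.0$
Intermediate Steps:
$t = -200$ ($t = -9 - 191 = -200$)
$h = \frac{2327}{1643}$ ($h = 60 \left(- \frac{1}{53}\right) - - \frac{79}{31} = - \frac{60}{53} + \frac{79}{31} = \frac{2327}{1643} \approx 1.4163$)
$t 175 h = \left(-200\right) 175 \cdot \frac{2327}{1643} = \left(-35000\right) \frac{2327}{1643} = - \frac{81445000}{1643}$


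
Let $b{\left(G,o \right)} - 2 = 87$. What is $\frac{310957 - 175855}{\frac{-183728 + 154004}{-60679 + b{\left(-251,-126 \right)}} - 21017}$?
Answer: $- \frac{4092915090}{636695153} \approx -6.4284$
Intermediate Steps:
$b{\left(G,o \right)} = 89$ ($b{\left(G,o \right)} = 2 + 87 = 89$)
$\frac{310957 - 175855}{\frac{-183728 + 154004}{-60679 + b{\left(-251,-126 \right)}} - 21017} = \frac{310957 - 175855}{\frac{-183728 + 154004}{-60679 + 89} - 21017} = \frac{135102}{- \frac{29724}{-60590} - 21017} = \frac{135102}{\left(-29724\right) \left(- \frac{1}{60590}\right) - 21017} = \frac{135102}{\frac{14862}{30295} - 21017} = \frac{135102}{- \frac{636695153}{30295}} = 135102 \left(- \frac{30295}{636695153}\right) = - \frac{4092915090}{636695153}$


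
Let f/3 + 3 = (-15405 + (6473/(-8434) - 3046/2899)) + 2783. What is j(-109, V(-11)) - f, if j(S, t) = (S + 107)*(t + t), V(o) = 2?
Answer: 925987801495/24450166 ≈ 37872.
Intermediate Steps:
f = -926183402823/24450166 (f = -9 + 3*((-15405 + (6473/(-8434) - 3046/2899)) + 2783) = -9 + 3*((-15405 + (6473*(-1/8434) - 3046*1/2899)) + 2783) = -9 + 3*((-15405 + (-6473/8434 - 3046/2899)) + 2783) = -9 + 3*((-15405 - 44455191/24450166) + 2783) = -9 + 3*(-376699262421/24450166 + 2783) = -9 + 3*(-308654450443/24450166) = -9 - 925963351329/24450166 = -926183402823/24450166 ≈ -37880.)
j(S, t) = 2*t*(107 + S) (j(S, t) = (107 + S)*(2*t) = 2*t*(107 + S))
j(-109, V(-11)) - f = 2*2*(107 - 109) - 1*(-926183402823/24450166) = 2*2*(-2) + 926183402823/24450166 = -8 + 926183402823/24450166 = 925987801495/24450166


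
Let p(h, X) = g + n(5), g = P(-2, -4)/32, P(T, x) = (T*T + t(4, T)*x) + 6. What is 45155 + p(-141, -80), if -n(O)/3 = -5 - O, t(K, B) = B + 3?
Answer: 722963/16 ≈ 45185.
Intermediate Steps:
t(K, B) = 3 + B
P(T, x) = 6 + T² + x*(3 + T) (P(T, x) = (T*T + (3 + T)*x) + 6 = (T² + x*(3 + T)) + 6 = 6 + T² + x*(3 + T))
n(O) = 15 + 3*O (n(O) = -3*(-5 - O) = 15 + 3*O)
g = 3/16 (g = (6 + (-2)² - 4*(3 - 2))/32 = (6 + 4 - 4*1)*(1/32) = (6 + 4 - 4)*(1/32) = 6*(1/32) = 3/16 ≈ 0.18750)
p(h, X) = 483/16 (p(h, X) = 3/16 + (15 + 3*5) = 3/16 + (15 + 15) = 3/16 + 30 = 483/16)
45155 + p(-141, -80) = 45155 + 483/16 = 722963/16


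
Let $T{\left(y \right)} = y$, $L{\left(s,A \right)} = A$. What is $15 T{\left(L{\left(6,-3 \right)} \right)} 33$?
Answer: $-1485$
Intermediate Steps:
$15 T{\left(L{\left(6,-3 \right)} \right)} 33 = 15 \left(-3\right) 33 = \left(-45\right) 33 = -1485$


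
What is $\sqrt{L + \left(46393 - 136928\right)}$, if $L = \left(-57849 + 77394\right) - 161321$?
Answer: $i \sqrt{232311} \approx 481.99 i$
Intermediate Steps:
$L = -141776$ ($L = 19545 - 161321 = -141776$)
$\sqrt{L + \left(46393 - 136928\right)} = \sqrt{-141776 + \left(46393 - 136928\right)} = \sqrt{-141776 - 90535} = \sqrt{-232311} = i \sqrt{232311}$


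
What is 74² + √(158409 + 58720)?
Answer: 5476 + √217129 ≈ 5942.0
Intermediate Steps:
74² + √(158409 + 58720) = 5476 + √217129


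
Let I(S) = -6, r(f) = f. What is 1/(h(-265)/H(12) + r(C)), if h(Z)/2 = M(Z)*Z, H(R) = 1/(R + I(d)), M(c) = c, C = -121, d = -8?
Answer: 1/842579 ≈ 1.1868e-6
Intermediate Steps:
H(R) = 1/(-6 + R) (H(R) = 1/(R - 6) = 1/(-6 + R))
h(Z) = 2*Z**2 (h(Z) = 2*(Z*Z) = 2*Z**2)
1/(h(-265)/H(12) + r(C)) = 1/((2*(-265)**2)/(1/(-6 + 12)) - 121) = 1/((2*70225)/(1/6) - 121) = 1/(140450/(1/6) - 121) = 1/(140450*6 - 121) = 1/(842700 - 121) = 1/842579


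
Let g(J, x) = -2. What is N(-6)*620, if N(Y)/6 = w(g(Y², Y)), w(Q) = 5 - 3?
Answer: 7440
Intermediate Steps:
w(Q) = 2
N(Y) = 12 (N(Y) = 6*2 = 12)
N(-6)*620 = 12*620 = 7440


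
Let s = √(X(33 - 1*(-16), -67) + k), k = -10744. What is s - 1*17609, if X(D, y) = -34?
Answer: -17609 + I*√10778 ≈ -17609.0 + 103.82*I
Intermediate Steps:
s = I*√10778 (s = √(-34 - 10744) = √(-10778) = I*√10778 ≈ 103.82*I)
s - 1*17609 = I*√10778 - 1*17609 = I*√10778 - 17609 = -17609 + I*√10778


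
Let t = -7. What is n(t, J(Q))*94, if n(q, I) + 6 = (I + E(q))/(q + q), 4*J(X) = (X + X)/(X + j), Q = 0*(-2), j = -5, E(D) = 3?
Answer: -4089/7 ≈ -584.14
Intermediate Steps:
Q = 0
J(X) = X/(2*(-5 + X)) (J(X) = ((X + X)/(X - 5))/4 = ((2*X)/(-5 + X))/4 = (2*X/(-5 + X))/4 = X/(2*(-5 + X)))
n(q, I) = -6 + (3 + I)/(2*q) (n(q, I) = -6 + (I + 3)/(q + q) = -6 + (3 + I)/((2*q)) = -6 + (3 + I)*(1/(2*q)) = -6 + (3 + I)/(2*q))
n(t, J(Q))*94 = ((1/2)*(3 + (1/2)*0/(-5 + 0) - 12*(-7))/(-7))*94 = ((1/2)*(-1/7)*(3 + (1/2)*0/(-5) + 84))*94 = ((1/2)*(-1/7)*(3 + (1/2)*0*(-1/5) + 84))*94 = ((1/2)*(-1/7)*(3 + 0 + 84))*94 = ((1/2)*(-1/7)*87)*94 = -87/14*94 = -4089/7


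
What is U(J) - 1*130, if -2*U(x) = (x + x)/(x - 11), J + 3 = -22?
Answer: -4705/36 ≈ -130.69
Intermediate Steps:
J = -25 (J = -3 - 22 = -25)
U(x) = -x/(-11 + x) (U(x) = -(x + x)/(2*(x - 11)) = -2*x/(2*(-11 + x)) = -x/(-11 + x))
U(J) - 1*130 = -1*(-25)/(-11 - 25) - 1*130 = -1*(-25)/(-36) - 130 = -1*(-25)*(-1/36) - 130 = -25/36 - 130 = -4705/36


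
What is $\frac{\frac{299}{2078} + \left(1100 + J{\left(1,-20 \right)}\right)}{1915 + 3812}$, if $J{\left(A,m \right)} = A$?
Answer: $\frac{2288177}{11900706} \approx 0.19227$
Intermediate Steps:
$\frac{\frac{299}{2078} + \left(1100 + J{\left(1,-20 \right)}\right)}{1915 + 3812} = \frac{\frac{299}{2078} + \left(1100 + 1\right)}{1915 + 3812} = \frac{299 \cdot \frac{1}{2078} + 1101}{5727} = \left(\frac{299}{2078} + 1101\right) \frac{1}{5727} = \frac{2288177}{2078} \cdot \frac{1}{5727} = \frac{2288177}{11900706}$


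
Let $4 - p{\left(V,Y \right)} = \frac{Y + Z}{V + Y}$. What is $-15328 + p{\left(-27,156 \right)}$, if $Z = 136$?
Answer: $- \frac{1977088}{129} \approx -15326.0$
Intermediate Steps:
$p{\left(V,Y \right)} = 4 - \frac{136 + Y}{V + Y}$ ($p{\left(V,Y \right)} = 4 - \frac{Y + 136}{V + Y} = 4 - \frac{136 + Y}{V + Y}$)
$-15328 + p{\left(-27,156 \right)} = -15328 + \frac{-136 + 3 \cdot 156 + 4 \left(-27\right)}{-27 + 156} = -15328 + \frac{-136 + 468 - 108}{129} = -15328 + \frac{1}{129} \cdot 224 = -15328 + \frac{224}{129} = - \frac{1977088}{129}$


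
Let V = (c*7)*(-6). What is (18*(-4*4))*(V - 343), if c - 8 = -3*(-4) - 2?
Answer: 316512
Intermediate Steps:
c = 18 (c = 8 + (-3*(-4) - 2) = 8 + (12 - 2) = 8 + 10 = 18)
V = -756 (V = (18*7)*(-6) = 126*(-6) = -756)
(18*(-4*4))*(V - 343) = (18*(-4*4))*(-756 - 343) = (18*(-16))*(-1099) = -288*(-1099) = 316512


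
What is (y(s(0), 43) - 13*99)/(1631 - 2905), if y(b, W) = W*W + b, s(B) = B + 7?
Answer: -569/1274 ≈ -0.44662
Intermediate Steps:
s(B) = 7 + B
y(b, W) = b + W² (y(b, W) = W² + b = b + W²)
(y(s(0), 43) - 13*99)/(1631 - 2905) = (((7 + 0) + 43²) - 13*99)/(1631 - 2905) = ((7 + 1849) - 1287)/(-1274) = (1856 - 1287)*(-1/1274) = 569*(-1/1274) = -569/1274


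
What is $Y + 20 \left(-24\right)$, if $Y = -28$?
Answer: $-508$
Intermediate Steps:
$Y + 20 \left(-24\right) = -28 + 20 \left(-24\right) = -28 - 480 = -508$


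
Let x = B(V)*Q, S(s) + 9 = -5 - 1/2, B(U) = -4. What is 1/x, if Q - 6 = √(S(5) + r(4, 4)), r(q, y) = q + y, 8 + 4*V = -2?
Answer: I/(2*(√26 - 12*I)) ≈ -0.035294 + 0.014997*I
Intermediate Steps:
V = -5/2 (V = -2 + (¼)*(-2) = -2 - ½ = -5/2 ≈ -2.5000)
S(s) = -29/2 (S(s) = -9 + (-5 - 1/2) = -9 + (-5 - 1*½) = -9 + (-5 - ½) = -9 - 11/2 = -29/2)
Q = 6 + I*√26/2 (Q = 6 + √(-29/2 + (4 + 4)) = 6 + √(-29/2 + 8) = 6 + √(-13/2) = 6 + I*√26/2 ≈ 6.0 + 2.5495*I)
x = -24 - 2*I*√26 (x = -4*(6 + I*√26/2) = -24 - 2*I*√26 ≈ -24.0 - 10.198*I)
1/x = 1/(-24 - 2*I*√26)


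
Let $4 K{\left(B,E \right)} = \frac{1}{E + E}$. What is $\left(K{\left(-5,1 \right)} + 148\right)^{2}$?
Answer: $\frac{1404225}{64} \approx 21941.0$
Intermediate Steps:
$K{\left(B,E \right)} = \frac{1}{8 E}$ ($K{\left(B,E \right)} = \frac{1}{4 \left(E + E\right)} = \frac{1}{4 \cdot 2 E} = \frac{\frac{1}{2} \frac{1}{E}}{4} = \frac{1}{8 E}$)
$\left(K{\left(-5,1 \right)} + 148\right)^{2} = \left(\frac{1}{8 \cdot 1} + 148\right)^{2} = \left(\frac{1}{8} \cdot 1 + 148\right)^{2} = \left(\frac{1}{8} + 148\right)^{2} = \left(\frac{1185}{8}\right)^{2} = \frac{1404225}{64}$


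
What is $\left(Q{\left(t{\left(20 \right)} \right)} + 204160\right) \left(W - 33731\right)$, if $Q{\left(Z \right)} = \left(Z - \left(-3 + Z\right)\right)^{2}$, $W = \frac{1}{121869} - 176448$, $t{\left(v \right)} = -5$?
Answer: $- \frac{5229646945668950}{121869} \approx -4.2912 \cdot 10^{10}$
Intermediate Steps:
$W = - \frac{21503541311}{121869}$ ($W = \frac{1}{121869} - 176448 = - \frac{21503541311}{121869} \approx -1.7645 \cdot 10^{5}$)
$Q{\left(Z \right)} = 9$ ($Q{\left(Z \right)} = 3^{2} = 9$)
$\left(Q{\left(t{\left(20 \right)} \right)} + 204160\right) \left(W - 33731\right) = \left(9 + 204160\right) \left(- \frac{21503541311}{121869} - 33731\right) = 204169 \left(- \frac{25614304550}{121869}\right) = - \frac{5229646945668950}{121869}$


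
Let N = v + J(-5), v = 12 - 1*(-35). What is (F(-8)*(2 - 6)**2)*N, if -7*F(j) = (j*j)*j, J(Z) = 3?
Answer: 409600/7 ≈ 58514.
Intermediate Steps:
v = 47 (v = 12 + 35 = 47)
N = 50 (N = 47 + 3 = 50)
F(j) = -j**3/7 (F(j) = -j*j*j/7 = -j**2*j/7 = -j**3/7)
(F(-8)*(2 - 6)**2)*N = ((-1/7*(-8)**3)*(2 - 6)**2)*50 = (-1/7*(-512)*(-4)**2)*50 = ((512/7)*16)*50 = (8192/7)*50 = 409600/7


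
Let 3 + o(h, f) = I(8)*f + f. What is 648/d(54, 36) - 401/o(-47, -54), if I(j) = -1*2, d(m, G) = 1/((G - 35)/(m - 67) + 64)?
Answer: 27457675/663 ≈ 41414.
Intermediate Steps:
d(m, G) = 1/(64 + (-35 + G)/(-67 + m)) (d(m, G) = 1/((-35 + G)/(-67 + m) + 64) = 1/(64 + (-35 + G)/(-67 + m)))
I(j) = -2
o(h, f) = -3 - f (o(h, f) = -3 + (-2*f + f) = -3 - f)
648/d(54, 36) - 401/o(-47, -54) = 648/(((-67 + 54)/(-4323 + 36 + 64*54))) - 401/(-3 - 1*(-54)) = 648/((-13/(-4323 + 36 + 3456))) - 401/(-3 + 54) = 648/((-13/(-831))) - 401/51 = 648/((-1/831*(-13))) - 401*1/51 = 648/(13/831) - 401/51 = 648*(831/13) - 401/51 = 538488/13 - 401/51 = 27457675/663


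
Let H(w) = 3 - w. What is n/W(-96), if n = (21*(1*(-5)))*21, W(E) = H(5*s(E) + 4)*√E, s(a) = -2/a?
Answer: -4410*I*√6/53 ≈ -203.82*I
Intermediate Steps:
W(E) = √E*(-1 + 10/E) (W(E) = (3 - (5*(-2/E) + 4))*√E = (3 - (-10/E + 4))*√E = (3 - (4 - 10/E))*√E = (3 + (-4 + 10/E))*√E = (-1 + 10/E)*√E = √E*(-1 + 10/E))
n = -2205 (n = (21*(-5))*21 = -105*21 = -2205)
n/W(-96) = -2205*4*I*√6/(10 - 1*(-96)) = -2205*4*I*√6/(10 + 96) = -2205*2*I*√6/53 = -4410*I*√6/53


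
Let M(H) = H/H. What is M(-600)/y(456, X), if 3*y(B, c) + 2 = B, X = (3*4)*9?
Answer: 3/454 ≈ 0.0066079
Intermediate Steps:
X = 108 (X = 12*9 = 108)
y(B, c) = -⅔ + B/3
M(H) = 1
M(-600)/y(456, X) = 1/(-⅔ + (⅓)*456) = 1/(-⅔ + 152) = 1/(454/3) = 1*(3/454) = 3/454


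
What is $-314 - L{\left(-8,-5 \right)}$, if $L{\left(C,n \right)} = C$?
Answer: $-306$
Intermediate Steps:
$-314 - L{\left(-8,-5 \right)} = -314 - -8 = -314 + 8 = -306$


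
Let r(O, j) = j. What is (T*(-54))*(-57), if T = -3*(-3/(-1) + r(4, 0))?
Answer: -27702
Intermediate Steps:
T = -9 (T = -3*(-3/(-1) + 0) = -3*(-3*(-1) + 0) = -3*(3 + 0) = -3*3 = -9)
(T*(-54))*(-57) = -9*(-54)*(-57) = 486*(-57) = -27702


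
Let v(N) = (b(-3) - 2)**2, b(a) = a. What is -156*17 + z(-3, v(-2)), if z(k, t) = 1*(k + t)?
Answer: -2630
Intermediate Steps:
v(N) = 25 (v(N) = (-3 - 2)**2 = (-5)**2 = 25)
z(k, t) = k + t
-156*17 + z(-3, v(-2)) = -156*17 + (-3 + 25) = -2652 + 22 = -2630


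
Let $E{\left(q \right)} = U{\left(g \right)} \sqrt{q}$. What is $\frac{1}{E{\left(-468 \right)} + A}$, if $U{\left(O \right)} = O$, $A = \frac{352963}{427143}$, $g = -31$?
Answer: $\frac{11597359593}{6312089307464017} + \frac{33935912495514 i \sqrt{13}}{82057160997032221} \approx 1.8373 \cdot 10^{-6} + 0.0014911 i$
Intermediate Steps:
$A = \frac{352963}{427143}$ ($A = 352963 \cdot \frac{1}{427143} = \frac{352963}{427143} \approx 0.82633$)
$E{\left(q \right)} = - 31 \sqrt{q}$
$\frac{1}{E{\left(-468 \right)} + A} = \frac{1}{- 31 \sqrt{-468} + \frac{352963}{427143}} = \frac{1}{- 31 \cdot 6 i \sqrt{13} + \frac{352963}{427143}} = \frac{1}{- 186 i \sqrt{13} + \frac{352963}{427143}} = \frac{1}{\frac{352963}{427143} - 186 i \sqrt{13}}$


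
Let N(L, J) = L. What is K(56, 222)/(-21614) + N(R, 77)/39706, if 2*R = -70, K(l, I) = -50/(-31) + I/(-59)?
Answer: -613748109/784828915118 ≈ -0.00078201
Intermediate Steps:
K(l, I) = 50/31 - I/59 (K(l, I) = -50*(-1/31) + I*(-1/59) = 50/31 - I/59)
R = -35 (R = (½)*(-70) = -35)
K(56, 222)/(-21614) + N(R, 77)/39706 = (50/31 - 1/59*222)/(-21614) - 35/39706 = (50/31 - 222/59)*(-1/21614) - 35*1/39706 = -3932/1829*(-1/21614) - 35/39706 = 1966/19766003 - 35/39706 = -613748109/784828915118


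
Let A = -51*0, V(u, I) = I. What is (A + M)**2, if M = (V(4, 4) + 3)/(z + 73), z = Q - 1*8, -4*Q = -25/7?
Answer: 38416/3404025 ≈ 0.011285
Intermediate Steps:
Q = 25/28 (Q = -(-25)/(4*7) = -1/4*(-25/7) = 25/28 ≈ 0.89286)
A = 0
z = -199/28 (z = 25/28 - 1*8 = 25/28 - 8 = -199/28 ≈ -7.1071)
M = 196/1845 (M = (4 + 3)/(-199/28 + 73) = 7/(1845/28) = 7*(28/1845) = 196/1845 ≈ 0.10623)
(A + M)**2 = (0 + 196/1845)**2 = (196/1845)**2 = 38416/3404025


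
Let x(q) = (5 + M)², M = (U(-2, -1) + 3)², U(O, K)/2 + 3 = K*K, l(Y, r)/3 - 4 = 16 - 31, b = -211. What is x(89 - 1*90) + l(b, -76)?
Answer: 3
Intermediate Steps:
l(Y, r) = -33 (l(Y, r) = 12 + 3*(16 - 31) = 12 + 3*(-15) = 12 - 45 = -33)
U(O, K) = -6 + 2*K² (U(O, K) = -6 + 2*(K*K) = -6 + 2*K²)
M = 1 (M = ((-6 + 2*(-1)²) + 3)² = ((-6 + 2*1) + 3)² = ((-6 + 2) + 3)² = (-4 + 3)² = (-1)² = 1)
x(q) = 36 (x(q) = (5 + 1)² = 6² = 36)
x(89 - 1*90) + l(b, -76) = 36 - 33 = 3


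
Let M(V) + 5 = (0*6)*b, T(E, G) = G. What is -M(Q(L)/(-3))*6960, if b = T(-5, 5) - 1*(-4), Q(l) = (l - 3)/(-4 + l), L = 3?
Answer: 34800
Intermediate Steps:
Q(l) = (-3 + l)/(-4 + l)
b = 9 (b = 5 - 1*(-4) = 5 + 4 = 9)
M(V) = -5 (M(V) = -5 + (0*6)*9 = -5 + 0*9 = -5 + 0 = -5)
-M(Q(L)/(-3))*6960 = -1*(-5)*6960 = 5*6960 = 34800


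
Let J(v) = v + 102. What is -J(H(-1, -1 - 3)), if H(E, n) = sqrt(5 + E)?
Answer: -104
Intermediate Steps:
J(v) = 102 + v
-J(H(-1, -1 - 3)) = -(102 + sqrt(5 - 1)) = -(102 + sqrt(4)) = -(102 + 2) = -1*104 = -104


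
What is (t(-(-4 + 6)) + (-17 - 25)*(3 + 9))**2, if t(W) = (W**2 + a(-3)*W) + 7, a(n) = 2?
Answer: 247009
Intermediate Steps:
t(W) = 7 + W**2 + 2*W (t(W) = (W**2 + 2*W) + 7 = 7 + W**2 + 2*W)
(t(-(-4 + 6)) + (-17 - 25)*(3 + 9))**2 = ((7 + (-(-4 + 6))**2 + 2*(-(-4 + 6))) + (-17 - 25)*(3 + 9))**2 = ((7 + (-1*2)**2 + 2*(-1*2)) - 42*12)**2 = ((7 + (-2)**2 + 2*(-2)) - 504)**2 = ((7 + 4 - 4) - 504)**2 = (7 - 504)**2 = (-497)**2 = 247009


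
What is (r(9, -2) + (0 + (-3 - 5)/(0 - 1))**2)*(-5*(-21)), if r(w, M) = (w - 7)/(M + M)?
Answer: 13335/2 ≈ 6667.5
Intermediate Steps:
r(w, M) = (-7 + w)/(2*M) (r(w, M) = (-7 + w)/((2*M)) = (-7 + w)*(1/(2*M)) = (-7 + w)/(2*M))
(r(9, -2) + (0 + (-3 - 5)/(0 - 1))**2)*(-5*(-21)) = ((1/2)*(-7 + 9)/(-2) + (0 + (-3 - 5)/(0 - 1))**2)*(-5*(-21)) = ((1/2)*(-1/2)*2 + (0 - 8/(-1))**2)*105 = (-1/2 + (0 - 8*(-1))**2)*105 = (-1/2 + (0 + 8)**2)*105 = (-1/2 + 8**2)*105 = (-1/2 + 64)*105 = (127/2)*105 = 13335/2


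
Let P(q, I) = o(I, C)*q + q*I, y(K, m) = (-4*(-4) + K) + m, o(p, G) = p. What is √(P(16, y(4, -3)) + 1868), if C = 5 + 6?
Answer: 6*√67 ≈ 49.112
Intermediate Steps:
C = 11
y(K, m) = 16 + K + m (y(K, m) = (16 + K) + m = 16 + K + m)
P(q, I) = 2*I*q (P(q, I) = I*q + q*I = I*q + I*q = 2*I*q)
√(P(16, y(4, -3)) + 1868) = √(2*(16 + 4 - 3)*16 + 1868) = √(2*17*16 + 1868) = √(544 + 1868) = √2412 = 6*√67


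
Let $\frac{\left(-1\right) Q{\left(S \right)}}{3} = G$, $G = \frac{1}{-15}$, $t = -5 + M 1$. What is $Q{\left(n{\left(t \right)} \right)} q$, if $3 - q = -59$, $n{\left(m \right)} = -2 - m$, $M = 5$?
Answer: $\frac{62}{5} \approx 12.4$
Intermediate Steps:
$t = 0$ ($t = -5 + 5 \cdot 1 = -5 + 5 = 0$)
$G = - \frac{1}{15} \approx -0.066667$
$Q{\left(S \right)} = \frac{1}{5}$ ($Q{\left(S \right)} = \left(-3\right) \left(- \frac{1}{15}\right) = \frac{1}{5}$)
$q = 62$ ($q = 3 - -59 = 3 + 59 = 62$)
$Q{\left(n{\left(t \right)} \right)} q = \frac{1}{5} \cdot 62 = \frac{62}{5}$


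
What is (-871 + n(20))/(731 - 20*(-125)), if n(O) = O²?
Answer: -157/1077 ≈ -0.14578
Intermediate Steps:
(-871 + n(20))/(731 - 20*(-125)) = (-871 + 20²)/(731 - 20*(-125)) = (-871 + 400)/(731 + 2500) = -471/3231 = -471*1/3231 = -157/1077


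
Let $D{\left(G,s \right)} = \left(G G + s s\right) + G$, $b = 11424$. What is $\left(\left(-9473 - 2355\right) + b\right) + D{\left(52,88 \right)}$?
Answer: $10096$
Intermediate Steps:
$D{\left(G,s \right)} = G + G^{2} + s^{2}$ ($D{\left(G,s \right)} = \left(G^{2} + s^{2}\right) + G = G + G^{2} + s^{2}$)
$\left(\left(-9473 - 2355\right) + b\right) + D{\left(52,88 \right)} = \left(\left(-9473 - 2355\right) + 11424\right) + \left(52 + 52^{2} + 88^{2}\right) = \left(-11828 + 11424\right) + \left(52 + 2704 + 7744\right) = -404 + 10500 = 10096$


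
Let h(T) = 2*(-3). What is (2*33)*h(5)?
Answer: -396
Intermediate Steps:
h(T) = -6
(2*33)*h(5) = (2*33)*(-6) = 66*(-6) = -396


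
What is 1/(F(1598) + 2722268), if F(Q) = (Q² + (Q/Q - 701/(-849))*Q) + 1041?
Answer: 849/4482576037 ≈ 1.8940e-7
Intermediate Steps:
F(Q) = 1041 + Q² + 1550*Q/849 (F(Q) = (Q² + (1 - 701*(-1/849))*Q) + 1041 = (Q² + (1 + 701/849)*Q) + 1041 = (Q² + 1550*Q/849) + 1041 = 1041 + Q² + 1550*Q/849)
1/(F(1598) + 2722268) = 1/((1041 + 1598² + (1550/849)*1598) + 2722268) = 1/((1041 + 2553604 + 2476900/849) + 2722268) = 1/(2171370505/849 + 2722268) = 1/(4482576037/849) = 849/4482576037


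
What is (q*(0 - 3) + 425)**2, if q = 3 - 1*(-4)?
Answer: 163216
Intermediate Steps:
q = 7 (q = 3 + 4 = 7)
(q*(0 - 3) + 425)**2 = (7*(0 - 3) + 425)**2 = (7*(-3) + 425)**2 = (-21 + 425)**2 = 404**2 = 163216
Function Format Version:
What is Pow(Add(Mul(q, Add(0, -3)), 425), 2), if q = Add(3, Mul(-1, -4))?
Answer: 163216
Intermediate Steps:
q = 7 (q = Add(3, 4) = 7)
Pow(Add(Mul(q, Add(0, -3)), 425), 2) = Pow(Add(Mul(7, Add(0, -3)), 425), 2) = Pow(Add(Mul(7, -3), 425), 2) = Pow(Add(-21, 425), 2) = Pow(404, 2) = 163216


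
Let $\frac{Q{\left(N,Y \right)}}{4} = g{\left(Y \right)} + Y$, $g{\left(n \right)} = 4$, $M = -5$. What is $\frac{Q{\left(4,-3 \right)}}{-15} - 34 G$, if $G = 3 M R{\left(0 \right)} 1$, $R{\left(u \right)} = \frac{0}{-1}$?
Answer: $- \frac{4}{15} \approx -0.26667$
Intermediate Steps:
$R{\left(u \right)} = 0$ ($R{\left(u \right)} = 0 \left(-1\right) = 0$)
$Q{\left(N,Y \right)} = 16 + 4 Y$ ($Q{\left(N,Y \right)} = 4 \left(4 + Y\right) = 16 + 4 Y$)
$G = 0$ ($G = 3 \left(-5\right) 0 \cdot 1 = \left(-15\right) 0 = 0$)
$\frac{Q{\left(4,-3 \right)}}{-15} - 34 G = \frac{16 + 4 \left(-3\right)}{-15} - 0 = \left(16 - 12\right) \left(- \frac{1}{15}\right) + 0 = 4 \left(- \frac{1}{15}\right) + 0 = - \frac{4}{15} + 0 = - \frac{4}{15}$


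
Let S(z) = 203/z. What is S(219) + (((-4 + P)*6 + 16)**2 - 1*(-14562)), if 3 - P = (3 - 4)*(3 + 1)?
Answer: 3442445/219 ≈ 15719.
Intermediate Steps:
P = 7 (P = 3 - (3 - 4)*(3 + 1) = 3 - (-1)*4 = 3 - 1*(-4) = 3 + 4 = 7)
S(219) + (((-4 + P)*6 + 16)**2 - 1*(-14562)) = 203/219 + (((-4 + 7)*6 + 16)**2 - 1*(-14562)) = 203*(1/219) + ((3*6 + 16)**2 + 14562) = 203/219 + ((18 + 16)**2 + 14562) = 203/219 + (34**2 + 14562) = 203/219 + (1156 + 14562) = 203/219 + 15718 = 3442445/219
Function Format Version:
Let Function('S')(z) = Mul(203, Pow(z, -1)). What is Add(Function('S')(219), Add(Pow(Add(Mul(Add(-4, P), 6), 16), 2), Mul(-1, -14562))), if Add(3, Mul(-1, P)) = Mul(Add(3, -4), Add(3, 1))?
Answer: Rational(3442445, 219) ≈ 15719.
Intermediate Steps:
P = 7 (P = Add(3, Mul(-1, Mul(Add(3, -4), Add(3, 1)))) = Add(3, Mul(-1, Mul(-1, 4))) = Add(3, Mul(-1, -4)) = Add(3, 4) = 7)
Add(Function('S')(219), Add(Pow(Add(Mul(Add(-4, P), 6), 16), 2), Mul(-1, -14562))) = Add(Mul(203, Pow(219, -1)), Add(Pow(Add(Mul(Add(-4, 7), 6), 16), 2), Mul(-1, -14562))) = Add(Mul(203, Rational(1, 219)), Add(Pow(Add(Mul(3, 6), 16), 2), 14562)) = Add(Rational(203, 219), Add(Pow(Add(18, 16), 2), 14562)) = Add(Rational(203, 219), Add(Pow(34, 2), 14562)) = Add(Rational(203, 219), Add(1156, 14562)) = Add(Rational(203, 219), 15718) = Rational(3442445, 219)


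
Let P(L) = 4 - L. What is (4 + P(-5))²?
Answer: 169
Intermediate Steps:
(4 + P(-5))² = (4 + (4 - 1*(-5)))² = (4 + (4 + 5))² = (4 + 9)² = 13² = 169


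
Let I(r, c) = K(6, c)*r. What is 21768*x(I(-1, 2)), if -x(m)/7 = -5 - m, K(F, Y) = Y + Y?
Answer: 152376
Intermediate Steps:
K(F, Y) = 2*Y
I(r, c) = 2*c*r (I(r, c) = (2*c)*r = 2*c*r)
x(m) = 35 + 7*m (x(m) = -7*(-5 - m) = 35 + 7*m)
21768*x(I(-1, 2)) = 21768*(35 + 7*(2*2*(-1))) = 21768*(35 + 7*(-4)) = 21768*(35 - 28) = 21768*7 = 152376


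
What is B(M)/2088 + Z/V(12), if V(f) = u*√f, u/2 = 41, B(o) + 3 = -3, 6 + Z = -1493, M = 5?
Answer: -1/348 - 1499*√3/492 ≈ -5.2800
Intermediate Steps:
Z = -1499 (Z = -6 - 1493 = -1499)
B(o) = -6 (B(o) = -3 - 3 = -6)
u = 82 (u = 2*41 = 82)
V(f) = 82*√f
B(M)/2088 + Z/V(12) = -6/2088 - 1499*√3/492 = -6*1/2088 - 1499*√3/492 = -1/348 - 1499*√3/492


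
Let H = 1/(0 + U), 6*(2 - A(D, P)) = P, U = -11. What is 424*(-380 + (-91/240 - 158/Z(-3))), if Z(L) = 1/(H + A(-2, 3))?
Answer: -84373933/330 ≈ -2.5568e+5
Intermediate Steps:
A(D, P) = 2 - P/6
H = -1/11 (H = 1/(0 - 11) = 1/(-11) = -1/11 ≈ -0.090909)
Z(L) = 22/31 (Z(L) = 1/(-1/11 + (2 - ⅙*3)) = 1/(-1/11 + (2 - ½)) = 1/(-1/11 + 3/2) = 1/(31/22) = 22/31)
424*(-380 + (-91/240 - 158/Z(-3))) = 424*(-380 + (-91/240 - 158/22/31)) = 424*(-380 + (-91*1/240 - 158*31/22)) = 424*(-380 + (-91/240 - 2449/11)) = 424*(-380 - 588761/2640) = 424*(-1591961/2640) = -84373933/330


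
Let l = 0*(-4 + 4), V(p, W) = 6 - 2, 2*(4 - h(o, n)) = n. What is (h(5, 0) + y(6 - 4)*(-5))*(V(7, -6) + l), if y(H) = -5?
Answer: 116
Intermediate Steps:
h(o, n) = 4 - n/2
V(p, W) = 4
l = 0 (l = 0*0 = 0)
(h(5, 0) + y(6 - 4)*(-5))*(V(7, -6) + l) = ((4 - ½*0) - 5*(-5))*(4 + 0) = ((4 + 0) + 25)*4 = (4 + 25)*4 = 29*4 = 116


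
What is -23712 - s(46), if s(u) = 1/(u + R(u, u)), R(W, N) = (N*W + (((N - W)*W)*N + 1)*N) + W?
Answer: -53446849/2254 ≈ -23712.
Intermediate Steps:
R(W, N) = W + N*W + N*(1 + N*W*(N - W)) (R(W, N) = (N*W + ((W*(N - W))*N + 1)*N) + W = (N*W + (N*W*(N - W) + 1)*N) + W = (N*W + (1 + N*W*(N - W))*N) + W = (N*W + N*(1 + N*W*(N - W))) + W = W + N*W + N*(1 + N*W*(N - W)))
s(u) = 1/(u**2 + 3*u) (s(u) = 1/(u + (u + u + u*u + u*u**3 - u**2*u**2)) = 1/(u + (u + u + u**2 + u**4 - u**4)) = 1/(u + (u**2 + 2*u)) = 1/(u**2 + 3*u))
-23712 - s(46) = -23712 - 1/(46*(3 + 46)) = -23712 - 1/(46*49) = -23712 - 1*1/2254 = -23712 - 1/2254 = -53446849/2254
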